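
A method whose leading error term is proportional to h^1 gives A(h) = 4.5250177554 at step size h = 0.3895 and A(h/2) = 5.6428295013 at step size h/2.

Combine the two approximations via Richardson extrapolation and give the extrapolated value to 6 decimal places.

Order 1 gives 2^r = 2 and 2^r − 1 = 1.
2^1·A(h/2) = 11.2856590026; minus A(h) gives 6.7606412472.
(2·5.6428295013 − 4.5250177554)/(2 − 1) = 6.7606412472
Gap between inputs: 1.118e+00; correction applied: +1.1178117459.

6.760641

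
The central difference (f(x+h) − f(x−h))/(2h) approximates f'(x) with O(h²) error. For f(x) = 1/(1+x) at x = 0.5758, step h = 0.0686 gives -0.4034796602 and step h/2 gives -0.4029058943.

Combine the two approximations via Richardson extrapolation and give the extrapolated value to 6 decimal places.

r = 2, so 2^r = 4.
Weighted: (-1.6116235772) − (-0.4034796602) = -1.2081439170
Divide by 2^2 − 1 = 3.
Result: -0.4027146390
Gap between inputs: 5.738e-04; correction applied: +0.0001912553.

-0.402715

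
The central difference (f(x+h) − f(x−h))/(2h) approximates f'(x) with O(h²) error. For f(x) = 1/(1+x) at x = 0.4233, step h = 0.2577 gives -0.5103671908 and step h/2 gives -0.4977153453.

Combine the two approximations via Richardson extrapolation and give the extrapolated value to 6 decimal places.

Method order is 2; weight 2^2 = 4.
Numerator 4*A(h/2) − A(h) = 4*(-0.4977153453) − (-0.5103671908) = -1.4804941904
(4*(-0.4977153453) − (-0.5103671908))/(4 − 1) = -0.4934980635
Correction |R − A(h/2)| = 4.217e-03; gap |A(h/2) − A(h)| = 1.265e-02.

-0.493498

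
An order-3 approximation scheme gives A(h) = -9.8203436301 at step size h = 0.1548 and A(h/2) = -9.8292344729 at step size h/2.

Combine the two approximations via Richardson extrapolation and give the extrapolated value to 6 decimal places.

Leading term ∝ h^3; use weight 8 = 2^3.
8 × (-9.8292344729) − (-9.8203436301) = -68.8135321531
Denominator 8 − 1 = 7.
(8 × (-9.8292344729) − (-9.8203436301))/(8 − 1) = -9.8305045933
Gap between inputs: 8.891e-03; correction applied: −0.0012701204.

-9.830505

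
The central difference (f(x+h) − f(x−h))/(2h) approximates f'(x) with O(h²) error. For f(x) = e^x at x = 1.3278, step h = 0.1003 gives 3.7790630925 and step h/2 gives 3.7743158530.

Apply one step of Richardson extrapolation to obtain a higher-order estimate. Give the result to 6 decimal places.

3.772733

Leading term ∝ h^2; use weight 4 = 2^2.
Numerator 4·A(h/2) − A(h) = 4·3.7743158530 − 3.7790630925 = 11.3182003195
Denominator 4 − 1 = 3.
(4·3.7743158530 − 3.7790630925)/(4 − 1) = 3.7727334398
Gap between inputs: 4.747e-03; correction applied: −0.0015824132.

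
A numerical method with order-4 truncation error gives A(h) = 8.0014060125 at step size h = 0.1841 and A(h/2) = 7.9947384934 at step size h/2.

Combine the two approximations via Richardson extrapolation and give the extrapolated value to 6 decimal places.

Leading term ∝ h^4; use weight 16 = 2^4.
16×7.9947384934 = 127.9158158944; subtract 8.0014060125 → 119.9144098819
(16×7.9947384934 − 8.0014060125)/(16 − 1) = 7.9942939921
Gap between inputs: 6.668e-03; correction applied: −0.0004445013.

7.994294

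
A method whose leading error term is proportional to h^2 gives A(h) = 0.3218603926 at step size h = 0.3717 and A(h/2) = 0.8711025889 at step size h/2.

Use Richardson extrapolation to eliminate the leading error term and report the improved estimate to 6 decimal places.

1.054183

r = 2, so 2^r = 4.
Top: 4(0.8711025889) − (0.3218603926) = 3.1625499630
Divide by 2^2 − 1 = 3.
R = 3.1625499630/3 = 1.0541833210
Gap between inputs: 5.492e-01; correction applied: +0.1830807321.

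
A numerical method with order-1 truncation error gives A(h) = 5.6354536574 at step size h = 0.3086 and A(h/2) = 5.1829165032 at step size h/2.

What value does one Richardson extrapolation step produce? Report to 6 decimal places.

4.730379

With r = 1 the leading error scales as h^1, so the weight is 2^1 = 2.
Top: 2(5.1829165032) − (5.6354536574) = 4.7303793490
Denominator 2 − 1 = 1.
(2·5.1829165032 − 5.6354536574)/(2 − 1) = 4.7303793490
Shift from A(h/2): −0.4525371542.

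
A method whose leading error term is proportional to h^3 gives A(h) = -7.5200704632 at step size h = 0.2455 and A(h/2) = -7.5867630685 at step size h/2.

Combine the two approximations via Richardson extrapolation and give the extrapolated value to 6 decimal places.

-7.596291

The method has order 3: 2^3 = 8.
Weighted: (-60.6941045480) − (-7.5200704632) = -53.1740340848
(8 × (-7.5867630685) − (-7.5200704632))/(8 − 1) = -7.5962905835
Shift from A(h/2): −0.0095275150.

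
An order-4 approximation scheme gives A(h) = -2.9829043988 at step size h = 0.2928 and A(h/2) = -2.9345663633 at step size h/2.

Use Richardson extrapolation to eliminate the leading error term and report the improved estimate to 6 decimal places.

Error is O(h^4); halving h shrinks it by 2^4 = 16.
2^4×A(h/2) = -46.9530618128; minus A(h) gives -43.9701574140.
Denominator 16 − 1 = 15.
R = (-43.9701574140)/15 = -2.9313438276

-2.931344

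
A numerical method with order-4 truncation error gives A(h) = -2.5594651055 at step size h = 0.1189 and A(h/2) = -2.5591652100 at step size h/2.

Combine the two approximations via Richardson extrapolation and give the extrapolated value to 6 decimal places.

-2.559145

Leading term ∝ h^4; use weight 16 = 2^4.
Weighted: (-40.9466433600) − (-2.5594651055) = -38.3871782545
Denominator 16 − 1 = 15.
(16 × (-2.5591652100) − (-2.5594651055))/(16 − 1) = -2.5591452170
Correction |R − A(h/2)| = 1.999e-05; gap |A(h/2) − A(h)| = 2.999e-04.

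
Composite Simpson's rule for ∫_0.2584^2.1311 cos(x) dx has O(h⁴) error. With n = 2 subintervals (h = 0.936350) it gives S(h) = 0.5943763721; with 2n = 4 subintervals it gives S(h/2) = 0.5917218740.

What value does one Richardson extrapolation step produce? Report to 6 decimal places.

The method has order 4: 2^4 = 16.
Numerator 16 × A(h/2) − A(h) = 16 × 0.5917218740 − 0.5943763721 = 8.8731736119
(16 × 0.5917218740 − 0.5943763721)/(16 − 1) = 0.5915449075

0.591545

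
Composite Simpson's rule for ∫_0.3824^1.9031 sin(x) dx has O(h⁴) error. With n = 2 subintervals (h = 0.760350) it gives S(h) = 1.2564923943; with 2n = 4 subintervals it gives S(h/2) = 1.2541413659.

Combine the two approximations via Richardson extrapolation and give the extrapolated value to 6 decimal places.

1.253985

r = 4, so 2^r = 16.
2^4·A(h/2) = 20.0662618544; minus A(h) gives 18.8097694601.
Denominator 16 − 1 = 15.
R = 18.8097694601/15 = 1.2539846307
Correction |R − A(h/2)| = 1.567e-04; gap |A(h/2) − A(h)| = 2.351e-03.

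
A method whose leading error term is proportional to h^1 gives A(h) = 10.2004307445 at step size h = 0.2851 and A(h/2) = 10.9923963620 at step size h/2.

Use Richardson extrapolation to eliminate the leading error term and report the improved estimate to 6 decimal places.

r = 1: numerator weight 2, denominator 1.
2 × 10.9923963620 = 21.9847927240; subtract 10.2004307445 → 11.7843619795
11.7843619795 ÷ 1 = 11.7843619795
Correction |R − A(h/2)| = 7.920e-01; gap |A(h/2) − A(h)| = 7.920e-01.

11.784362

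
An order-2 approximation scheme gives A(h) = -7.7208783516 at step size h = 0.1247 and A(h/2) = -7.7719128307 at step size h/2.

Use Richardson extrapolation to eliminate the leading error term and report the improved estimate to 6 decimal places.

-7.788924

Order 2 gives 2^r = 4 and 2^r − 1 = 3.
Weighted: (-31.0876513228) − (-7.7208783516) = -23.3667729712
Denominator 4 − 1 = 3.
Extrapolated: (-23.3667729712) / 3 = -7.7889243237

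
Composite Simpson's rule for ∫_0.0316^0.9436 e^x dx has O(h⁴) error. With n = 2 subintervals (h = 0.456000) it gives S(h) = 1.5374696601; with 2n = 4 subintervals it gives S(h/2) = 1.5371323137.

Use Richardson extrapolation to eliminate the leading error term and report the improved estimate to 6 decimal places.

1.537110

Error is O(h^4); halving h shrinks it by 2^4 = 16.
Difference of the inputs: 1.5371323137 − 1.5374696601 = -0.0003373464
Correction (A(h/2) − A(h))/(16 − 1) = (-0.0003373464)/15 = -0.0000224898
R = 1.5371323137 − 0.0000224898 = 1.5371098239
Correction |R − A(h/2)| = 2.249e-05; gap |A(h/2) − A(h)| = 3.373e-04.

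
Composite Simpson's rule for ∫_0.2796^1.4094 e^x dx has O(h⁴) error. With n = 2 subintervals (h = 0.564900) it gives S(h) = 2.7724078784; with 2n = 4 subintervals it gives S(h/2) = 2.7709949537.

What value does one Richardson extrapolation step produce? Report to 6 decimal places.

2.770901

With r = 4 the leading error scales as h^4, so the weight is 2^4 = 16.
16*2.7709949537 = 44.3359192592; 44.3359192592 − 2.7724078784 = 41.5635113808
R = 41.5635113808/15 = 2.7709007587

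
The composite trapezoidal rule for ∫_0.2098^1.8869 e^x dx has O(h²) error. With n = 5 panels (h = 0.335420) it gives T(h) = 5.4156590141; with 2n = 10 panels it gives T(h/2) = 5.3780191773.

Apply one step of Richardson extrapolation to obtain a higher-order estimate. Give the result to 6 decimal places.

5.365473

Method order is 2; weight 2^2 = 4.
2^2·A(h/2) = 21.5120767092; minus A(h) gives 16.0964176951.
Divide by 2^2 − 1 = 3.
Extrapolated: 16.0964176951 / 3 = 5.3654725650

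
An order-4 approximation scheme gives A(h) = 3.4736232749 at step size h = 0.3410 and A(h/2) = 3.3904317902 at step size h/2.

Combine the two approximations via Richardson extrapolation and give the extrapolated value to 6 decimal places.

3.384886

Leading term ∝ h^4; use weight 16 = 2^4.
16 × 3.3904317902 − 3.4736232749 = 50.7732853683
Divide by 2^4 − 1 = 15.
(16 × 3.3904317902 − 3.4736232749)/(16 − 1) = 3.3848856912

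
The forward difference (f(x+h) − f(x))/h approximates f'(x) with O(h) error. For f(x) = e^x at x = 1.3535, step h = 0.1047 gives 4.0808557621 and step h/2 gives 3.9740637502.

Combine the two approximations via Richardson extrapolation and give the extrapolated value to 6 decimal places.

3.867272

r = 1, so 2^r = 2.
Weighted: 7.9481275004 − 4.0808557621 = 3.8672717383
R = 3.8672717383/1 = 3.8672717383
Correction |R − A(h/2)| = 1.068e-01; gap |A(h/2) − A(h)| = 1.068e-01.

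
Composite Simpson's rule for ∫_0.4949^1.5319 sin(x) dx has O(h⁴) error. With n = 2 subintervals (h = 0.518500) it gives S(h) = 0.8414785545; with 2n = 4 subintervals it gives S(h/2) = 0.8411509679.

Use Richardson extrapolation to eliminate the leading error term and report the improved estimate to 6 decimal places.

0.841129

r = 4, so 2^r = 16.
16·0.8411509679 = 13.4584154864; 13.4584154864 − 0.8414785545 = 12.6169369319
12.6169369319 ÷ 15 = 0.8411291288
Gap between inputs: 3.276e-04; correction applied: −0.0000218391.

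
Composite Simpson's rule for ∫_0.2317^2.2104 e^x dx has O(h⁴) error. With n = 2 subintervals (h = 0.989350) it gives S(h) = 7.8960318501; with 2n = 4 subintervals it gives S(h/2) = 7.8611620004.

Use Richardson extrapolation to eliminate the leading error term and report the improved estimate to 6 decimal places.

7.858837

The method has order 4: 2^4 = 16.
Numerator 16×A(h/2) − A(h) = 16×7.8611620004 − 7.8960318501 = 117.8825601563
Divide by 2^4 − 1 = 15.
(16×7.8611620004 − 7.8960318501)/(16 − 1) = 7.8588373438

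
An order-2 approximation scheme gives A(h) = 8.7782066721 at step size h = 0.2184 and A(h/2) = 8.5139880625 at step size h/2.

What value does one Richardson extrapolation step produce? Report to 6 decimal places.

Error is O(h^2); halving h shrinks it by 2^2 = 4.
4 × 8.5139880625 − 8.7782066721 = 25.2777455779
(4 × 8.5139880625 − 8.7782066721)/(4 − 1) = 8.4259151926
Gap between inputs: 2.642e-01; correction applied: −0.0880728699.

8.425915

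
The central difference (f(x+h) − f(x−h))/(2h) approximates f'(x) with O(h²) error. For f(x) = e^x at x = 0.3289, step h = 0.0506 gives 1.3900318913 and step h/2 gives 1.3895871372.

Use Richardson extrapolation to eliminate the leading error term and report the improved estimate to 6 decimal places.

Leading term ∝ h^2; use weight 4 = 2^2.
Numerator 4×A(h/2) − A(h) = 4×1.3895871372 − 1.3900318913 = 4.1683166575
Extrapolated: 4.1683166575 / 3 = 1.3894388858

1.389439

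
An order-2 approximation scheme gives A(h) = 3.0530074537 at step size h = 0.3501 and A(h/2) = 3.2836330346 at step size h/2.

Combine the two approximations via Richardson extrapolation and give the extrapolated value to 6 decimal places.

3.360508

The method has order 2: 2^2 = 4.
A(h/2) − A(h) = 3.2836330346 − 3.0530074537 = 0.2306255809
Correction (A(h/2) − A(h))/(4 − 1) = 0.2306255809/3 = 0.0768751936
R = A(h/2) + (A(h/2) − A(h))/3 = 3.2836330346 + 0.0768751936 = 3.3605082282
Correction |R − A(h/2)| = 7.688e-02; gap |A(h/2) − A(h)| = 2.306e-01.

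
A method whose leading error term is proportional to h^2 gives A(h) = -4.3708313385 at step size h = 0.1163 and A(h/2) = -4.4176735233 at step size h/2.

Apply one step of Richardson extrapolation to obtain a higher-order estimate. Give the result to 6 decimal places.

The method has order 2: 2^2 = 4.
Weighted: (-17.6706940932) − (-4.3708313385) = -13.2998627547
Divide by 2^2 − 1 = 3.
Extrapolated: (-13.2998627547) / 3 = -4.4332875849
Shift from A(h/2): −0.0156140616.

-4.433288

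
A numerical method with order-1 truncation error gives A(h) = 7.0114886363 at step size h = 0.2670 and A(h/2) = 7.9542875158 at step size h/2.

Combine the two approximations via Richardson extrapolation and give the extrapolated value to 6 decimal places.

The method has order 1: 2^1 = 2.
2^1×A(h/2) = 15.9085750316; minus A(h) gives 8.8970863953.
Divide by 2^1 − 1 = 1.
R = 8.8970863953/1 = 8.8970863953
Correction |R − A(h/2)| = 9.428e-01; gap |A(h/2) − A(h)| = 9.428e-01.

8.897086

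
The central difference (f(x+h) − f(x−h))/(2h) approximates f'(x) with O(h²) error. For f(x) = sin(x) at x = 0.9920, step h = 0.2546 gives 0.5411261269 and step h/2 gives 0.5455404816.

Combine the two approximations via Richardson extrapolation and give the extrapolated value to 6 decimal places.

0.547012

r = 2, so 2^r = 4.
2^2×A(h/2) = 2.1821619264; minus A(h) gives 1.6410357995.
(4×0.5455404816 − 0.5411261269)/(4 − 1) = 0.5470119332
Correction |R − A(h/2)| = 1.471e-03; gap |A(h/2) − A(h)| = 4.414e-03.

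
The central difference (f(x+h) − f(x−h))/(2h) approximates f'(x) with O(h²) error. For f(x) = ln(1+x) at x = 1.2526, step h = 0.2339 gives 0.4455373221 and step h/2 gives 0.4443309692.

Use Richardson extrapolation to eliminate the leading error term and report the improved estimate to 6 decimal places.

Order 2 gives 2^r = 4 and 2^r − 1 = 3.
4*0.4443309692 − 0.4455373221 = 1.3317865547
Denominator 4 − 1 = 3.
Extrapolated: 1.3317865547 / 3 = 0.4439288516
Gap between inputs: 1.206e-03; correction applied: −0.0004021176.

0.443929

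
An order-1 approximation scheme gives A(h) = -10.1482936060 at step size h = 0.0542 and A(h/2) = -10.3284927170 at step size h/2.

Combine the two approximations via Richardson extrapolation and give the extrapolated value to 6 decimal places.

Leading term ∝ h^1; use weight 2 = 2^1.
2*(-10.3284927170) = -20.6569854340; subtract (-10.1482936060) → -10.5086918280
(2*(-10.3284927170) − (-10.1482936060))/(2 − 1) = -10.5086918280

-10.508692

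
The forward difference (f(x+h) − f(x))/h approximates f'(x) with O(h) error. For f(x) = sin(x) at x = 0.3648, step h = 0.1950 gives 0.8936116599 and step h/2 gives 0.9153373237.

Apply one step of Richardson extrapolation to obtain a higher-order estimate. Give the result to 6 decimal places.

0.937063

Leading term ∝ h^1; use weight 2 = 2^1.
Weighted: 1.8306746474 − 0.8936116599 = 0.9370629875
(2*0.9153373237 − 0.8936116599)/(2 − 1) = 0.9370629875
Gap between inputs: 2.173e-02; correction applied: +0.0217256638.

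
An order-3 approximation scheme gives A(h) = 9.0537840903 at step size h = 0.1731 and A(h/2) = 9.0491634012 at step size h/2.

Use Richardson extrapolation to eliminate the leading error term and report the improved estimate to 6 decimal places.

Error is O(h^3); halving h shrinks it by 2^3 = 8.
8 × 9.0491634012 = 72.3933072096; subtract 9.0537840903 → 63.3395231193
Extrapolated: 63.3395231193 / 7 = 9.0485033028
Shift from A(h/2): −0.0006600984.

9.048503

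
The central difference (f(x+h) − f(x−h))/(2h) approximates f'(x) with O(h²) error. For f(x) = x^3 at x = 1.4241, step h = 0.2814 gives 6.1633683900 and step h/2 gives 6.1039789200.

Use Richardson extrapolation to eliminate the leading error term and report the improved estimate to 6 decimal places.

The method has order 2: 2^2 = 4.
Top: 4(6.1039789200) − (6.1633683900) = 18.2525472900
Divide by 2^2 − 1 = 3.
Result: 6.0841824300

6.084182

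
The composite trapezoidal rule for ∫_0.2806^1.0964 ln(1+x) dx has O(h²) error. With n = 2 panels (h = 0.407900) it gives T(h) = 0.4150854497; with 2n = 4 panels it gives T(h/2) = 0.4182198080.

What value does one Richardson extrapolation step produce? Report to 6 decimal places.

Leading term ∝ h^2; use weight 4 = 2^2.
4*0.4182198080 = 1.6728792320; subtract 0.4150854497 → 1.2577937823
(4*0.4182198080 − 0.4150854497)/(4 − 1) = 0.4192645941

0.419265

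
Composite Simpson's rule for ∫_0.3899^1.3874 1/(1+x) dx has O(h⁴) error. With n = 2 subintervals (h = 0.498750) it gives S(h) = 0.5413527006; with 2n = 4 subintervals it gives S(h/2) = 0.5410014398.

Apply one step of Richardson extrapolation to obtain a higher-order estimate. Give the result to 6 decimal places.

r = 4: numerator weight 16, denominator 15.
2^4*A(h/2) = 8.6560230368; minus A(h) gives 8.1146703362.
(16*0.5410014398 − 0.5413527006)/(16 − 1) = 0.5409780224

0.540978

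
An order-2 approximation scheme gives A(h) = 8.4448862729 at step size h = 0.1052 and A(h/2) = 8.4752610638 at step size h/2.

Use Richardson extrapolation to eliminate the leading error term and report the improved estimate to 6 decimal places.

r = 2: numerator weight 4, denominator 3.
4×8.4752610638 = 33.9010442552; 33.9010442552 − 8.4448862729 = 25.4561579823
(4×8.4752610638 − 8.4448862729)/(4 − 1) = 8.4853859941

8.485386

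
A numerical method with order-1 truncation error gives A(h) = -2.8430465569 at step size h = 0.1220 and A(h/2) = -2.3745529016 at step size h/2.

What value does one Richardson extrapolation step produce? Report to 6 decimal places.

The method has order 1: 2^1 = 2.
Weighted: (-4.7491058032) − (-2.8430465569) = -1.9060592463
R = (-1.9060592463)/1 = -1.9060592463
Correction |R − A(h/2)| = 4.685e-01; gap |A(h/2) − A(h)| = 4.685e-01.

-1.906059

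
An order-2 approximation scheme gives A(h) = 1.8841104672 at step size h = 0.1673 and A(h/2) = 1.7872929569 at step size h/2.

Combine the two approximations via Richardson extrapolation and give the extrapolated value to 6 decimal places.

1.755020

Error is O(h^2); halving h shrinks it by 2^2 = 4.
4×1.7872929569 = 7.1491718276; subtract 1.8841104672 → 5.2650613604
Extrapolated: 5.2650613604 / 3 = 1.7550204535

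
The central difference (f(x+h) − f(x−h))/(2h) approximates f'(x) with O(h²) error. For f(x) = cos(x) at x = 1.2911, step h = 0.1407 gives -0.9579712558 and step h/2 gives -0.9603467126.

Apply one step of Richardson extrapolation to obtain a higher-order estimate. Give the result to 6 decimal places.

r = 2, so 2^r = 4.
Difference of the inputs: -0.9603467126 − (-0.9579712558) = -0.0023754568
Divide by 2^2 − 1 = 3: (-0.0023754568)/3 = -0.0007918189
R = -0.9603467126 − 0.0007918189 = -0.9611385315

-0.961139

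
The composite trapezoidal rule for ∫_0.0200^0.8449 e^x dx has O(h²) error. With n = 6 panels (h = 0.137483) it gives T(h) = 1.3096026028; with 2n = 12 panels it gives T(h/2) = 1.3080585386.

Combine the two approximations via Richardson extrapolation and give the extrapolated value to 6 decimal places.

1.307544

r = 2, so 2^r = 4.
Top: 4(1.3080585386) − (1.3096026028) = 3.9226315516
Divide by 2^2 − 1 = 3.
Extrapolated: 3.9226315516 / 3 = 1.3075438505
Gap between inputs: 1.544e-03; correction applied: −0.0005146881.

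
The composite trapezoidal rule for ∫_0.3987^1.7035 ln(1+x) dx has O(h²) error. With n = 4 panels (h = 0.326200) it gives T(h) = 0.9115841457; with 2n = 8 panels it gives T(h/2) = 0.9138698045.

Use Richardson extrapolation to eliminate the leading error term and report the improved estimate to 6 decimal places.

r = 2, so 2^r = 4.
Weighted: 3.6554792180 − 0.9115841457 = 2.7438950723
(4×0.9138698045 − 0.9115841457)/(4 − 1) = 0.9146316908

0.914632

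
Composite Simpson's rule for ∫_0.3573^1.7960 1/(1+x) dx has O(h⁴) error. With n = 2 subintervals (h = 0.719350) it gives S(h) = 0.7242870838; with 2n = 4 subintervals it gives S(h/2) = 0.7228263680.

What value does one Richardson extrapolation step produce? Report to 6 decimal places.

0.722729

Error is O(h^4); halving h shrinks it by 2^4 = 16.
Difference of the inputs: 0.7228263680 − 0.7242870838 = -0.0014607158
Divide by 2^4 − 1 = 15: (-0.0014607158)/15 = -0.0000973811
R = 0.7228263680 − 0.0000973811 = 0.7227289869
Shift from A(h/2): −0.0000973811.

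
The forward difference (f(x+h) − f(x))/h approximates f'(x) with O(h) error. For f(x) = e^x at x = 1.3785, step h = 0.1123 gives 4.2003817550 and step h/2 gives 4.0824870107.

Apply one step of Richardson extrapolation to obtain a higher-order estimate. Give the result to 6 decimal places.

Method order is 1; weight 2^1 = 2.
2×4.0824870107 = 8.1649740214; subtract 4.2003817550 → 3.9645922664
(2×4.0824870107 − 4.2003817550)/(2 − 1) = 3.9645922664

3.964592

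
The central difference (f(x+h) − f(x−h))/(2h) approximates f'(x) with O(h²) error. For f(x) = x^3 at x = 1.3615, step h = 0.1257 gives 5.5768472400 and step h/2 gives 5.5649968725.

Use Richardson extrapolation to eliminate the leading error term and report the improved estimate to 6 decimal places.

5.561047

Leading term ∝ h^2; use weight 4 = 2^2.
A(h/2) − A(h) = 5.5649968725 − 5.5768472400 = -0.0118503675
Correction (A(h/2) − A(h))/(4 − 1) = (-0.0118503675)/3 = -0.0039501225
R = A(h/2) + (A(h/2) − A(h))/3 = 5.5649968725 − 0.0039501225 = 5.5610467500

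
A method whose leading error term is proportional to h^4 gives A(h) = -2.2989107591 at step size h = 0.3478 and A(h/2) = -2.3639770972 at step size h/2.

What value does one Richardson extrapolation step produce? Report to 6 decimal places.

-2.368315

Error is O(h^4); halving h shrinks it by 2^4 = 16.
16×(-2.3639770972) = -37.8236335552; subtract (-2.2989107591) → -35.5247227961
Divide by 2^4 − 1 = 15.
Result: -2.3683148531
Shift from A(h/2): −0.0043377559.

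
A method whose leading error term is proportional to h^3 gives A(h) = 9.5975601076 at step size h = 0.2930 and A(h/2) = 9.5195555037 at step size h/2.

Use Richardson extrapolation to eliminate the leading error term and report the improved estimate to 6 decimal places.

Order 3 gives 2^r = 8 and 2^r − 1 = 7.
8*9.5195555037 − 9.5975601076 = 66.5588839220
R = 66.5588839220/7 = 9.5084119889
Shift from A(h/2): −0.0111435148.

9.508412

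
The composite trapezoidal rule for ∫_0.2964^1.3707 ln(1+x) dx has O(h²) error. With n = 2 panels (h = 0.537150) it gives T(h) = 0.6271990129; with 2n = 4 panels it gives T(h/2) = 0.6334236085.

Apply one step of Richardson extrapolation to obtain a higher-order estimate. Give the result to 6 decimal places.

0.635498

Leading term ∝ h^2; use weight 4 = 2^2.
4 × 0.6334236085 − 0.6271990129 = 1.9064954211
Denominator 4 − 1 = 3.
Result: 0.6354984737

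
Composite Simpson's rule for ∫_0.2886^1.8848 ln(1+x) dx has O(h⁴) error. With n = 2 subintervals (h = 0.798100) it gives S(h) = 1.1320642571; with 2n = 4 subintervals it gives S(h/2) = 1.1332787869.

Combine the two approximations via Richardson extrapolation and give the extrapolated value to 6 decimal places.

r = 4: numerator weight 16, denominator 15.
Weighted: 18.1324605904 − 1.1320642571 = 17.0003963333
Divide by 2^4 − 1 = 15.
R = 17.0003963333/15 = 1.1333597556

1.133360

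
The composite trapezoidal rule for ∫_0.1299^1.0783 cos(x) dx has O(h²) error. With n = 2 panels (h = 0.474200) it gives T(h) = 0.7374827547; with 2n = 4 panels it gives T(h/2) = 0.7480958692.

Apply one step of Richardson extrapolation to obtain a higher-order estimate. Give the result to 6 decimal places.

0.751634

The method has order 2: 2^2 = 4.
4*0.7480958692 − 0.7374827547 = 2.2549007221
R = 2.2549007221/3 = 0.7516335740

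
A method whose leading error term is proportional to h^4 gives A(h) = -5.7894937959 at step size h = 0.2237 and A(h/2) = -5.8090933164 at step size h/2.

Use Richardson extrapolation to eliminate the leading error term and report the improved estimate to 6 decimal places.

The method has order 4: 2^4 = 16.
2^4*A(h/2) = -92.9454930624; minus A(h) gives -87.1559992665.
Extrapolated: (-87.1559992665) / 15 = -5.8103999511
Correction |R − A(h/2)| = 1.307e-03; gap |A(h/2) − A(h)| = 1.960e-02.

-5.810400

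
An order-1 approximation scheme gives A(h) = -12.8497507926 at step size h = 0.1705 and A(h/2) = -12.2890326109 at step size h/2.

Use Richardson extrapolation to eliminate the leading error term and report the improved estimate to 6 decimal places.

Error is O(h^1); halving h shrinks it by 2^1 = 2.
2·(-12.2890326109) = -24.5780652218; (-24.5780652218) − (-12.8497507926) = -11.7283144292
Denominator 2 − 1 = 1.
Extrapolated: (-11.7283144292) / 1 = -11.7283144292

-11.728314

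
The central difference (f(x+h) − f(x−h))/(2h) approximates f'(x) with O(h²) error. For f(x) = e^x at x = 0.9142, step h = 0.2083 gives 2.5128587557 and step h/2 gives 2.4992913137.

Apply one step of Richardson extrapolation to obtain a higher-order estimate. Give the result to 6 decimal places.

Order 2 gives 2^r = 4 and 2^r − 1 = 3.
4×2.4992913137 = 9.9971652548; 9.9971652548 − 2.5128587557 = 7.4843064991
Divide by 2^2 − 1 = 3.
7.4843064991 ÷ 3 = 2.4947688330
Shift from A(h/2): −0.0045224807.

2.494769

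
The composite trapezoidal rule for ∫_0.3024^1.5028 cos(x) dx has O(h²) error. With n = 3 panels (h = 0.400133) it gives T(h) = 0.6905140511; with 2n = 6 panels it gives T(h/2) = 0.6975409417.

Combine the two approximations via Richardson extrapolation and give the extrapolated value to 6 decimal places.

0.699883

Order 2 gives 2^r = 4 and 2^r − 1 = 3.
Numerator 4·A(h/2) − A(h) = 4·0.6975409417 − 0.6905140511 = 2.0996497157
Denominator 4 − 1 = 3.
(4·0.6975409417 − 0.6905140511)/(4 − 1) = 0.6998832386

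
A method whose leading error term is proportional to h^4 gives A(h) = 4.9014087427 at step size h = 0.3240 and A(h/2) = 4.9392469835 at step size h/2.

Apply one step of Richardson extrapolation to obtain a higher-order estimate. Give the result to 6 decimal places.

Leading term ∝ h^4; use weight 16 = 2^4.
16*4.9392469835 − 4.9014087427 = 74.1265429933
74.1265429933 ÷ 15 = 4.9417695329

4.941770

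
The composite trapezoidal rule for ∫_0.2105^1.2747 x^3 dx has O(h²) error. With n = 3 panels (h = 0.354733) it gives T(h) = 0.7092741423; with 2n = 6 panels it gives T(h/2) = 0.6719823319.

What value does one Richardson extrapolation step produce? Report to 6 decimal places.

Method order is 2; weight 2^2 = 4.
4·0.6719823319 − 0.7092741423 = 1.9786551853
R = 1.9786551853/3 = 0.6595517284

0.659552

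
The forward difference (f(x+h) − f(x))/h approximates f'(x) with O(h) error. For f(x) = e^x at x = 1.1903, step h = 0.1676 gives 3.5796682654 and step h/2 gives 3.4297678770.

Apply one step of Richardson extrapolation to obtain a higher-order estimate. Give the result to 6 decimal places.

3.279867

r = 1: numerator weight 2, denominator 1.
2×3.4297678770 = 6.8595357540; subtract 3.5796682654 → 3.2798674886
Denominator 2 − 1 = 1.
3.2798674886 ÷ 1 = 3.2798674886
Correction |R − A(h/2)| = 1.499e-01; gap |A(h/2) − A(h)| = 1.499e-01.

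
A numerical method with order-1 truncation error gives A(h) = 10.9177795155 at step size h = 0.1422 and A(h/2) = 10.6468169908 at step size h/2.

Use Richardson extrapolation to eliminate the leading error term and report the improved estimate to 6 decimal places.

Leading term ∝ h^1; use weight 2 = 2^1.
Numerator 2×A(h/2) − A(h) = 2×10.6468169908 − 10.9177795155 = 10.3758544661
Extrapolated: 10.3758544661 / 1 = 10.3758544661
Gap between inputs: 2.710e-01; correction applied: −0.2709625247.

10.375854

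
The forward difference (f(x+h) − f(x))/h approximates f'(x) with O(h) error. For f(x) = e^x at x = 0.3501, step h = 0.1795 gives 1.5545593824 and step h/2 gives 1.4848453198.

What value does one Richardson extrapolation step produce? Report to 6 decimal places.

With r = 1 the leading error scales as h^1, so the weight is 2^1 = 2.
2 × 1.4848453198 = 2.9696906396; 2.9696906396 − 1.5545593824 = 1.4151312572
(2 × 1.4848453198 − 1.5545593824)/(2 − 1) = 1.4151312572

1.415131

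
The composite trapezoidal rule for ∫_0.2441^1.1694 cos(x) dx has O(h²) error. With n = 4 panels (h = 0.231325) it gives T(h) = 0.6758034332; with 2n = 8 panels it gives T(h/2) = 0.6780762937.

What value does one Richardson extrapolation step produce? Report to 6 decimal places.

With r = 2 the leading error scales as h^2, so the weight is 2^2 = 4.
4 × 0.6780762937 = 2.7123051748; 2.7123051748 − 0.6758034332 = 2.0365017416
Denominator 4 − 1 = 3.
So the Richardson estimate is 0.6788339139.
Shift from A(h/2): +0.0007576202.

0.678834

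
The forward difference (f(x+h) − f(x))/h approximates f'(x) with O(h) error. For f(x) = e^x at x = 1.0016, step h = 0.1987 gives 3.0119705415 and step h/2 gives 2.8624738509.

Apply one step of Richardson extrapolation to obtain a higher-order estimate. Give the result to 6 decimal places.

With r = 1 the leading error scales as h^1, so the weight is 2^1 = 2.
Top: 2(2.8624738509) − (3.0119705415) = 2.7129771603
Denominator 2 − 1 = 1.
So the Richardson estimate is 2.7129771603.
Gap between inputs: 1.495e-01; correction applied: −0.1494966906.

2.712977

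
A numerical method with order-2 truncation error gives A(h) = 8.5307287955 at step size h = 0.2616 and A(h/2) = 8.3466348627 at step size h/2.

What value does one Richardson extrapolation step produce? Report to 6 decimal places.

Order 2 gives 2^r = 4 and 2^r − 1 = 3.
A(h/2) − A(h) = 8.3466348627 − 8.5307287955 = -0.1840939328
Correction (A(h/2) − A(h))/(4 − 1) = (-0.1840939328)/3 = -0.0613646443
R = 8.3466348627 − 0.0613646443 = 8.2852702184

8.285270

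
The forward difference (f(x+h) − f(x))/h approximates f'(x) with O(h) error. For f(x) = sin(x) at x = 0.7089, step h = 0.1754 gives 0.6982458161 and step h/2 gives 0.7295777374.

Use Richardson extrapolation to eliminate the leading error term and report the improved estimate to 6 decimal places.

Error is O(h^1); halving h shrinks it by 2^1 = 2.
Difference of the inputs: 0.7295777374 − 0.6982458161 = 0.0313319213
Divide by 2^1 − 1 = 1: 0.0313319213/1 = 0.0313319213
R = A(h/2) + (A(h/2) − A(h))/1 = 0.7295777374 + 0.0313319213 = 0.7609096587

0.760910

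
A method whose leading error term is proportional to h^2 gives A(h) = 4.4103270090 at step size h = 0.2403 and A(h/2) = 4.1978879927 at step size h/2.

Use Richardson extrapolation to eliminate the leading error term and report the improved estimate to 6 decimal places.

4.127075

Leading term ∝ h^2; use weight 4 = 2^2.
Weighted: 16.7915519708 − 4.4103270090 = 12.3812249618
12.3812249618 ÷ 3 = 4.1270749873
Shift from A(h/2): −0.0708130054.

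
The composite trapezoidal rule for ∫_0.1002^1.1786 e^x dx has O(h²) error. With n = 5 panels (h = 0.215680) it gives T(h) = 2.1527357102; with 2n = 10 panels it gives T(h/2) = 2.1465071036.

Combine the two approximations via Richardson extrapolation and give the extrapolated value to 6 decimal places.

r = 2, so 2^r = 4.
2^2·A(h/2) = 8.5860284144; minus A(h) gives 6.4332927042.
Extrapolated: 6.4332927042 / 3 = 2.1444309014
Correction |R − A(h/2)| = 2.076e-03; gap |A(h/2) − A(h)| = 6.229e-03.

2.144431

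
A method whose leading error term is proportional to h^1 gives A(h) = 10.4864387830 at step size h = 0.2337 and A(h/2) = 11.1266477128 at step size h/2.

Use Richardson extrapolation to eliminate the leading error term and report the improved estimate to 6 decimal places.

11.766857

The method has order 1: 2^1 = 2.
Numerator 2×A(h/2) − A(h) = 2×11.1266477128 − 10.4864387830 = 11.7668566426
Denominator 2 − 1 = 1.
Extrapolated: 11.7668566426 / 1 = 11.7668566426
Gap between inputs: 6.402e-01; correction applied: +0.6402089298.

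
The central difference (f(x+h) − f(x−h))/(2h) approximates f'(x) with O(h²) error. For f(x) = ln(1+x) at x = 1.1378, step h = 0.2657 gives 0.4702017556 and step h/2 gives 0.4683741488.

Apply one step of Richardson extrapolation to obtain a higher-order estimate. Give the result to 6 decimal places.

Order 2 gives 2^r = 4 and 2^r − 1 = 3.
Difference of the inputs: 0.4683741488 − 0.4702017556 = -0.0018276068
Correction (A(h/2) − A(h))/(4 − 1) = (-0.0018276068)/3 = -0.0006092023
R = 0.4683741488 − 0.0006092023 = 0.4677649465

0.467765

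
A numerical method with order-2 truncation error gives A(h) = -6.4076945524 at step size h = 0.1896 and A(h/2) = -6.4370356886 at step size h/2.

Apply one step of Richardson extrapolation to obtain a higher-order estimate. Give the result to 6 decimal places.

-6.446816

Method order is 2; weight 2^2 = 4.
A(h/2) − A(h) = -6.4370356886 − (-6.4076945524) = -0.0293411362
Divide by 2^2 − 1 = 3: (-0.0293411362)/3 = -0.0097803787
R = A(h/2) + (A(h/2) − A(h))/3 = -6.4370356886 − 0.0097803787 = -6.4468160673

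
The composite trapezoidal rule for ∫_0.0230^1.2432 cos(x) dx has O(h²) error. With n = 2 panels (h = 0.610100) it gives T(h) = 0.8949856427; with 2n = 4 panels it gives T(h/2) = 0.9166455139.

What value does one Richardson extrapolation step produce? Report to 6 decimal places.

0.923865

Order 2 gives 2^r = 4 and 2^r − 1 = 3.
4*0.9166455139 = 3.6665820556; 3.6665820556 − 0.8949856427 = 2.7715964129
Extrapolated: 2.7715964129 / 3 = 0.9238654710
Correction |R − A(h/2)| = 7.220e-03; gap |A(h/2) − A(h)| = 2.166e-02.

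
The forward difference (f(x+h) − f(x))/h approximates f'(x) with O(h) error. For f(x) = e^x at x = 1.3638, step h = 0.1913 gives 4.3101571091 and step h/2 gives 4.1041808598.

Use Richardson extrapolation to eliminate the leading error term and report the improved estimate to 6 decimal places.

3.898205

Error is O(h^1); halving h shrinks it by 2^1 = 2.
Top: 2(4.1041808598) − (4.3101571091) = 3.8982046105
(2*4.1041808598 − 4.3101571091)/(2 − 1) = 3.8982046105
Gap between inputs: 2.060e-01; correction applied: −0.2059762493.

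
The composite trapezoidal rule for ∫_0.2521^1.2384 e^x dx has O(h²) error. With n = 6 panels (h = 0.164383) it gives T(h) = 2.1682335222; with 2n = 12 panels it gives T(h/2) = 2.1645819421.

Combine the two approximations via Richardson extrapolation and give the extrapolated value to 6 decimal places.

2.163365

r = 2, so 2^r = 4.
4 × 2.1645819421 − 2.1682335222 = 6.4900942462
Divide by 2^2 − 1 = 3.
Extrapolated: 6.4900942462 / 3 = 2.1633647487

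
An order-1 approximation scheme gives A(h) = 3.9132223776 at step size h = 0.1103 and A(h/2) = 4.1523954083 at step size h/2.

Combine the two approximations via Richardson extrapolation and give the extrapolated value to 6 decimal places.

Order 1 gives 2^r = 2 and 2^r − 1 = 1.
Numerator 2*A(h/2) − A(h) = 2*4.1523954083 − 3.9132223776 = 4.3915684390
R = 4.3915684390/1 = 4.3915684390

4.391568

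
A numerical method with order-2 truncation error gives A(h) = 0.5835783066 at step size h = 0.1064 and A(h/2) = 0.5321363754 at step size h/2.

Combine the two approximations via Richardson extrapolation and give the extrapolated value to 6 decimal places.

r = 2, so 2^r = 4.
Weighted: 2.1285455016 − 0.5835783066 = 1.5449671950
Denominator 4 − 1 = 3.
1.5449671950 ÷ 3 = 0.5149890650

0.514989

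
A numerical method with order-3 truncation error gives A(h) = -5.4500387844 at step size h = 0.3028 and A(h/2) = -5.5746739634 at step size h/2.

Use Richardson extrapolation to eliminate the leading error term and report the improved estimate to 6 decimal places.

-5.592479

Error is O(h^3); halving h shrinks it by 2^3 = 8.
A(h/2) − A(h) = -5.5746739634 − (-5.4500387844) = -0.1246351790
Divide by 2^3 − 1 = 7: (-0.1246351790)/7 = -0.0178050256
R = -5.5746739634 − 0.0178050256 = -5.5924789890
Correction |R − A(h/2)| = 1.781e-02; gap |A(h/2) − A(h)| = 1.246e-01.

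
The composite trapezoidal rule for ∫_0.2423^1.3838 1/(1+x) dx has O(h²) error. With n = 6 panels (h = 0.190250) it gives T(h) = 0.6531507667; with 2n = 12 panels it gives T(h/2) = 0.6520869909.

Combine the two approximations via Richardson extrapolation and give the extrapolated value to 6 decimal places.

0.651732

The method has order 2: 2^2 = 4.
A(h/2) − A(h) = 0.6520869909 − 0.6531507667 = -0.0010637758
Divide by 2^2 − 1 = 3: (-0.0010637758)/3 = -0.0003545919
R = A(h/2) + (A(h/2) − A(h))/3 = 0.6520869909 − 0.0003545919 = 0.6517323990
Correction |R − A(h/2)| = 3.546e-04; gap |A(h/2) − A(h)| = 1.064e-03.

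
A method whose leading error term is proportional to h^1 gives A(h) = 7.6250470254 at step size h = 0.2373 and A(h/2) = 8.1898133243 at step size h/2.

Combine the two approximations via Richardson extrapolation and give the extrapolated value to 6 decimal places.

r = 1, so 2^r = 2.
Numerator 2*A(h/2) − A(h) = 2*8.1898133243 − 7.6250470254 = 8.7545796232
Divide by 2^1 − 1 = 1.
(2*8.1898133243 − 7.6250470254)/(2 − 1) = 8.7545796232

8.754580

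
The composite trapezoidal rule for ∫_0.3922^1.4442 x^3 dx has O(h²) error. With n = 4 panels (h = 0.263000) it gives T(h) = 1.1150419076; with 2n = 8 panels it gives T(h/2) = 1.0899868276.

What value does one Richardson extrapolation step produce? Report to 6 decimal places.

1.081635

Leading term ∝ h^2; use weight 4 = 2^2.
A(h/2) − A(h) = 1.0899868276 − 1.1150419076 = -0.0250550800
Correction (A(h/2) − A(h))/(4 − 1) = (-0.0250550800)/3 = -0.0083516933
R = A(h/2) + (A(h/2) − A(h))/3 = 1.0899868276 − 0.0083516933 = 1.0816351343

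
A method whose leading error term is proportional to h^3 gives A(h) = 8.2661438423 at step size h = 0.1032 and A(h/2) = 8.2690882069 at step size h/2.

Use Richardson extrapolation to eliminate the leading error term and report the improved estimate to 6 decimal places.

8.269509

The method has order 3: 2^3 = 8.
2^3 × A(h/2) = 66.1527056552; minus A(h) gives 57.8865618129.
Denominator 8 − 1 = 7.
Result: 8.2695088304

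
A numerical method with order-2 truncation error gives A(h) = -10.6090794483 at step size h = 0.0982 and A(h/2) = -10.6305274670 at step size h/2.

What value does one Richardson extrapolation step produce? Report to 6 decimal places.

r = 2: numerator weight 4, denominator 3.
A(h/2) − A(h) = -10.6305274670 − (-10.6090794483) = -0.0214480187
Correction (A(h/2) − A(h))/(4 − 1) = (-0.0214480187)/3 = -0.0071493396
R = -10.6305274670 − 0.0071493396 = -10.6376768066

-10.637677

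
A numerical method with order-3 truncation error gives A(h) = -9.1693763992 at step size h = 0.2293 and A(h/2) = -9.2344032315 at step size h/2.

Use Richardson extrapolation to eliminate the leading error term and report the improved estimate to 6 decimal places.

-9.243693

With r = 3 the leading error scales as h^3, so the weight is 2^3 = 8.
8·(-9.2344032315) = -73.8752258520; (-73.8752258520) − (-9.1693763992) = -64.7058494528
Denominator 8 − 1 = 7.
Extrapolated: (-64.7058494528) / 7 = -9.2436927790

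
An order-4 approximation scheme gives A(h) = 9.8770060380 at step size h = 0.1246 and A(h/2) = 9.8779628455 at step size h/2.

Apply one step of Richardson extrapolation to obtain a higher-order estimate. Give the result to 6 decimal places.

9.878027

Leading term ∝ h^4; use weight 16 = 2^4.
16·9.8779628455 = 158.0474055280; subtract 9.8770060380 → 148.1703994900
(16·9.8779628455 − 9.8770060380)/(16 − 1) = 9.8780266327
Shift from A(h/2): +0.0000637872.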